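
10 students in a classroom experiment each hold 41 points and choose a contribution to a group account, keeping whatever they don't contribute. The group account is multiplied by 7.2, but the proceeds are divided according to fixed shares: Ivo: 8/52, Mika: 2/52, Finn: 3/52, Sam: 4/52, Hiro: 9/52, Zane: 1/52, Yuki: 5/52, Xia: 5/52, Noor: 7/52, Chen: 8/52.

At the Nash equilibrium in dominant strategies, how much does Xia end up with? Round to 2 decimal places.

126.15 points

Each unit j contributes comes back to j as 7.2 × (j's share), so j prefers to contribute only if that share exceeds 1/7.2 = 0.1389; otherwise keeping the unit dominates.
The shares above 0.1389 belong to Ivo, Hiro and Chen, contributing 41 each; the remaining 7 contribute 0. Total contributed: 123.
Xia keeps 41 and receives 7.2 × 123 × 5/52 = 85.15 from the group account, for a payoff of 126.15.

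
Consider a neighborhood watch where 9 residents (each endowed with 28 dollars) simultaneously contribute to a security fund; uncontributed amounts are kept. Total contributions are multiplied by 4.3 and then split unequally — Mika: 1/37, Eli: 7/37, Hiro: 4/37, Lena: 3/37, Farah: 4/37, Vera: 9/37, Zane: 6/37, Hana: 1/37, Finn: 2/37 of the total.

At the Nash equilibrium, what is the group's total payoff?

344.40 dollars

Player j's private return per contributed unit is 4.3 × (j's share). Contributing is weakly dominant for j when that share is at least 1/4.3 = 0.2326, and contributing 0 is dominant otherwise.
Vera alone (share 9/37) is above the threshold, contributing 28; the remaining 8 contribute 0. Total contributed: 28.
The security fund pays out 4.3 × 28 = 120.40 in total (split across the unequal shares, but the aggregate is all that matters for the group sum).
The 8 free-riders keep 28 each, adding 224. Group total = 224 + 120.40 = 344.40.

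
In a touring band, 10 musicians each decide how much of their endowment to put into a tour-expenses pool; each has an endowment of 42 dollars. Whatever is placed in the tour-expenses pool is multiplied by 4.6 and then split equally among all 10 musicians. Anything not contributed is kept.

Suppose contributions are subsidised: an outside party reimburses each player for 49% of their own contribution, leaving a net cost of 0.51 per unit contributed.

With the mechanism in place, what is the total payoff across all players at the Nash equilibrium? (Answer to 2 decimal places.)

420.00 dollars

The effective private return is (4.6/10) / 0.51 = 0.9020, which is still under 1, so the mechanism doesn't change anyone's dominant strategy: zero contribution.
At the Nash equilibrium no one contributes; group total payoff = 10 × 42 = 420.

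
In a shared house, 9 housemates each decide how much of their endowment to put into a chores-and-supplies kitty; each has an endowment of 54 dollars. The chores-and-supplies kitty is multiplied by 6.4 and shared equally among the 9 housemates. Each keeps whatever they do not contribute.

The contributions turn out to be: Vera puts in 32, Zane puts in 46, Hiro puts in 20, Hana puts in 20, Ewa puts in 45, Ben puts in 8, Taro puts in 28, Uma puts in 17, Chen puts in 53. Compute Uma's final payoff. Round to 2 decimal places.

Total contributed: 32 + 46 + 20 + 20 + 45 + 8 + 28 + 17 + 53 = 269.
Each receives 6.4 × 269 / 9 = 191.29 from the chores-and-supplies kitty.
Uma keeps 54 − 17 = 37, so Uma's payoff is 37 + 191.29 = 228.29.

228.29 dollars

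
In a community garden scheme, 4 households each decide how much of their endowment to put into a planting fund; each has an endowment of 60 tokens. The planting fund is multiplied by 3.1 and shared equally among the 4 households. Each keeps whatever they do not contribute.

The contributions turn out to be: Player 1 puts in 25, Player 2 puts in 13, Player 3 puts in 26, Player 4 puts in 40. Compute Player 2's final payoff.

127.60 tokens

Total contributed: 25 + 13 + 26 + 40 = 104.
Each receives 3.1 × 104 / 4 = 80.60 from the planting fund.
Player 2 keeps 60 − 13 = 47, so Player 2's payoff is 47 + 80.60 = 127.60.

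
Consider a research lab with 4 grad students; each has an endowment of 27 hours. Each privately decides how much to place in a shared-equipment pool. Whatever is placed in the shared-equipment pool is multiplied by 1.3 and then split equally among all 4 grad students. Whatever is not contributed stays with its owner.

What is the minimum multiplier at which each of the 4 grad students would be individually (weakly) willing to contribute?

A contributed unit returns (multiplier)/4 to its contributor.
This reaches 1 exactly when the multiplier is 4.

4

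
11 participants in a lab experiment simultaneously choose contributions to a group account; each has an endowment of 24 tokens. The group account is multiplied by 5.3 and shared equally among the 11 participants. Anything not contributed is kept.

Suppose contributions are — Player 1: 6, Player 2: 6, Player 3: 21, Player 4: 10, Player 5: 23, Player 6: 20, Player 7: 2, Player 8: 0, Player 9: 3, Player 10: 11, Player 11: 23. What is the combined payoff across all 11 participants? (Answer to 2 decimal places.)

Total contributed: 6 + 6 + 21 + 10 + 23 + 20 + 2 + 0 + 3 + 11 + 23 = 125; total kept: 11 × 24 − 125 = 139.
The group account pays out 5.3 × 125 = 662.50 in aggregate.
Group total = 139 + 662.50 = 801.50.

801.50 tokens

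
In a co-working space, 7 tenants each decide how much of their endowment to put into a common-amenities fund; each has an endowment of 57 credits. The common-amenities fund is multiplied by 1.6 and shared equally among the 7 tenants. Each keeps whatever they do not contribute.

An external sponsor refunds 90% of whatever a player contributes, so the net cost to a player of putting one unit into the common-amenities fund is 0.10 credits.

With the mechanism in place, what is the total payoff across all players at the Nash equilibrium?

Under the mechanism each unit contributed yields (1.6/7) / 0.10 = 2.2857 back to its contributor per unit of net cost, which exceeds 1, making full contribution the dominant choice for everyone.
At the Nash equilibrium everyone contributes 57. Group total payoff = 7 × (57 × 0.90 + 1.6 × 57) = 997.50.

997.50 credits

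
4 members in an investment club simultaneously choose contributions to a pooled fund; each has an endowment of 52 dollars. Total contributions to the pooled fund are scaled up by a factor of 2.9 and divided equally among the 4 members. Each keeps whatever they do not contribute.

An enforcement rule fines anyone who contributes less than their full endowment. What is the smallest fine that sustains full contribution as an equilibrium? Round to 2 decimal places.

Given the others contribute fully, the best deviation is to contribute 0 (any partial contribution still incurs the fine and gives up units whose private return 0.7250 is below 1).
Deviating from 52 to 0 saves 52 dollars but forfeits the deviator's share of the drop in the pooled fund: 2.9/4 × 52 = 37.70.
So the deviation gain is 52 − 37.70 = 14.30, and the fine must be at least 14.30 dollars to wipe it out.

14.30 dollars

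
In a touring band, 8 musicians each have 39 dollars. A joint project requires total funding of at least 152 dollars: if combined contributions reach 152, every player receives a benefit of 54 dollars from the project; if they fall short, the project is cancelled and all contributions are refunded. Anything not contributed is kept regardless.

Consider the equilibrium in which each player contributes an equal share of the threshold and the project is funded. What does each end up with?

Equal share of the threshold: 152/8 = 19.
At this profile no one gains by cutting their contribution: any cut drops the total below 152, the project is cancelled, contributions are refunded, and the deviator ends with 39, which is less than 39 − 19 + 54 = 74. Contributing more than 19 just wastes the excess. So contributing exactly 19 is a best response.
Each player's payoff: 39 − 19 + 54 = 74.

74 dollars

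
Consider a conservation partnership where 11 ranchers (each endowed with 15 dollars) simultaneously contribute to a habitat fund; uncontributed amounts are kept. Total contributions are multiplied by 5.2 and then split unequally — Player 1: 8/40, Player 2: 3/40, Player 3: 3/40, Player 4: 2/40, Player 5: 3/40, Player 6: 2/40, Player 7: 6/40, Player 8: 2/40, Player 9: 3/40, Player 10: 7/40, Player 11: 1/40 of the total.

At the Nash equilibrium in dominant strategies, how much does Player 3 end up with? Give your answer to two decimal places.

20.85 dollars

Each unit j contributes comes back to j as 5.2 × (j's share), so j prefers to contribute only if that share exceeds 1/5.2 = 0.1923; otherwise keeping the unit dominates.
Player 1 alone (share 8/40) is above the threshold, contributing 15; the remaining 10 contribute 0. Total contributed: 15.
Player 3 keeps 15 and receives 5.2 × 15 × 3/40 = 5.85 from the habitat fund, for a payoff of 20.85.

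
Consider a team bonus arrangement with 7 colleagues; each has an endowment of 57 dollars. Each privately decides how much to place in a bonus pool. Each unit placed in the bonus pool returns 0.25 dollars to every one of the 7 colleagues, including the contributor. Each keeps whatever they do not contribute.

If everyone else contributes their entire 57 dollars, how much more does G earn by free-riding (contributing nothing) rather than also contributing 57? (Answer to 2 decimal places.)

Switching from a contribution of 57 to 0 lets G keep an extra 57 dollars, but lowers the bonus pool by 57, which costs G their own share of that drop: 0.25 × 57 = 14.25.
Net gain = 57 − 14.25 = 42.75. The private return per contributed unit (0.25) is below 1, so free-riding is indeed the best response regardless of what the others do.

42.75 dollars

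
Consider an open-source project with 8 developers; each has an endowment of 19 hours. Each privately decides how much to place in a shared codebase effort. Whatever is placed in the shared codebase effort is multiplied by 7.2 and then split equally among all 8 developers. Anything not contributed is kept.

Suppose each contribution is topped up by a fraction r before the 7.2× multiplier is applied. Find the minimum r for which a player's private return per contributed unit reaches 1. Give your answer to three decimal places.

0.111

With matching at rate r, one contributed unit becomes (1 + r) in the shared codebase effort and returns 7.2 × (1 + r) / 8 to the contributor.
Setting this equal to 1: 1 + r = 8/7.2 = 1.1111.
So the minimum matching rate is r = 1.1111 − 1 = 0.111.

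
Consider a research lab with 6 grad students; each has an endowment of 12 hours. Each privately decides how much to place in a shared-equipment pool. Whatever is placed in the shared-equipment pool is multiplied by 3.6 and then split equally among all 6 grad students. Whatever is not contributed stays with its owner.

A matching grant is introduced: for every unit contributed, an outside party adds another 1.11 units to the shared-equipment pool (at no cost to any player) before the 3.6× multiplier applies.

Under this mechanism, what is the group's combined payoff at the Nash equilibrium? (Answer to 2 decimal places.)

546.91 hours

Under the mechanism each unit contributed yields 3.6 × 2.11 / 6 = 1.2660 back to its contributor per unit of net cost, which exceeds 1, making full contribution the dominant choice for everyone.
So the Nash equilibrium is full contribution by all 6; the group earns 3.6 × 2.11 × 72 = 546.91.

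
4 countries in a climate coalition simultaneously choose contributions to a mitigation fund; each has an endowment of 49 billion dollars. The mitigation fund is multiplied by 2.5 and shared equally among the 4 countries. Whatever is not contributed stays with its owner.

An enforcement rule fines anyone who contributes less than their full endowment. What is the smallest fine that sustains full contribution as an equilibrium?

Given the others contribute fully, the best deviation is to contribute 0 (any partial contribution still incurs the fine and gives up units whose private return 0.6250 is below 1).
Deviating from 49 to 0 saves 49 billion dollars but forfeits the deviator's share of the drop in the mitigation fund: 2.5/4 × 49 = 30.62.
So the deviation gain is 49 − 30.62 = 18.38, and the fine must be at least 18.38 billion dollars to wipe it out.

18.38 billion dollars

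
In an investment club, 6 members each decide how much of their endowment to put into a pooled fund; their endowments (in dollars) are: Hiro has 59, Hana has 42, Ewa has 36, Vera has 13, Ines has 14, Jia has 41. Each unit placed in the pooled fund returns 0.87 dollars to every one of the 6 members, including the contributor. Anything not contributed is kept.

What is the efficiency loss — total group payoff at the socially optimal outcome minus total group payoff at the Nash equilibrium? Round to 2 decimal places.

The private return per contributed unit is 0.87 < 1 for everyone, so the Nash equilibrium is zero contribution and the group total is Σ E_j = 59 + 42 + 36 + 13 + 14 + 41 = 205.
Each contributed unit returns 5.220 to the group, so the social optimum is full contribution by everyone: group total = 5.220 × 205 = 1070.10.
Efficiency loss = (5.220 − 1) × 205 = 865.10.

865.10 dollars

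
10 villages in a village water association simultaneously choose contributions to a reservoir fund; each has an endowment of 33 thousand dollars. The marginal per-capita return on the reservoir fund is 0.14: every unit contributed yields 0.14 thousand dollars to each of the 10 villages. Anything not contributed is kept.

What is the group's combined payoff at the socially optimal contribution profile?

Each contributed unit returns 1.400 to the group as a whole (0.14 to each of 10 players), which exceeds 1, so the social optimum is full contribution: group total = 1.400 × 330 = 462.00.

462.00 thousand dollars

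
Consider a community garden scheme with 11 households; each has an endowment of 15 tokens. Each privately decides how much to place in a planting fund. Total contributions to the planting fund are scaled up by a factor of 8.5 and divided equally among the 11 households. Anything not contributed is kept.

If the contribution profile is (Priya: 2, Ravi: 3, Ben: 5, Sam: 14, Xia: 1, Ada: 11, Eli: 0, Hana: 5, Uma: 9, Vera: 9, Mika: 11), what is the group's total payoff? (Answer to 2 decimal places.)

690.00 tokens

Total contributed: 2 + 3 + 5 + 14 + 1 + 11 + 0 + 5 + 9 + 9 + 11 = 70; total kept: 11 × 15 − 70 = 95.
The planting fund pays out 8.5 × 70 = 595.00 in aggregate.
Group total = 95 + 595.00 = 690.00.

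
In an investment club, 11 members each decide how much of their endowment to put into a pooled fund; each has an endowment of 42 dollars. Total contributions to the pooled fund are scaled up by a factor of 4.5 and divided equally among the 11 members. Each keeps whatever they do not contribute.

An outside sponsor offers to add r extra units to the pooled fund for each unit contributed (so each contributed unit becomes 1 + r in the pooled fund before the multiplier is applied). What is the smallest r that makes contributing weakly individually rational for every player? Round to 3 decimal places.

1.444

With matching at rate r, one contributed unit becomes (1 + r) in the pooled fund and returns 4.5 × (1 + r) / 11 to the contributor.
Setting this equal to 1: 1 + r = 11/4.5 = 2.4444.
So the minimum matching rate is r = 2.4444 − 1 = 1.444.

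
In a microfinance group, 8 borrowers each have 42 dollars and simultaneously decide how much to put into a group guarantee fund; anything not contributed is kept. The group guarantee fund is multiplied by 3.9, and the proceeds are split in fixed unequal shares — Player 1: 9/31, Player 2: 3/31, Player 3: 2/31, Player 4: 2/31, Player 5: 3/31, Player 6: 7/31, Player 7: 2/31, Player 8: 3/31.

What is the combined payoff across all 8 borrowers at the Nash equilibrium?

457.80 dollars

For player j, contributing a unit is worthwhile iff 3.9 × (j's share) ≥ 1, i.e. iff j's share is at least 0.2564.
The only share above 0.2564 is Player 1's 9/31, contributing 42; the remaining 7 contribute 0. Total contributed: 42.
The group guarantee fund pays out 3.9 × 42 = 163.80 in total (split across the unequal shares, but the aggregate is all that matters for the group sum).
The 7 free-riders keep 42 each, adding 294. Group total = 294 + 163.80 = 457.80.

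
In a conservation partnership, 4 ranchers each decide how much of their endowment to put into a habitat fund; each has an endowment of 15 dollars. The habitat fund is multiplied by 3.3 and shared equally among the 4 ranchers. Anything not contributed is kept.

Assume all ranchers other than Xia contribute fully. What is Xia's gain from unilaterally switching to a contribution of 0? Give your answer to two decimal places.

2.63 dollars

Switching from a contribution of 15 to 0 lets Xia keep an extra 15 dollars, but lowers the habitat fund by 15, which costs Xia their own share of that drop: 3.3/4 × 15 = 12.37.
Net gain = 15 − 12.37 = 2.63. The private return per contributed unit (0.8250) is below 1, so free-riding is indeed the best response regardless of what the others do.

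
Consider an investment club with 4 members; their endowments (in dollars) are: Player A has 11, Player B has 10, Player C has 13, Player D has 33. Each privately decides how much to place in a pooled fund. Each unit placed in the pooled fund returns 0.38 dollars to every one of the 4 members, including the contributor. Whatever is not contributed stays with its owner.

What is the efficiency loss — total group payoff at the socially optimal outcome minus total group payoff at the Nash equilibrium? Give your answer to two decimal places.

34.84 dollars

The private return per contributed unit is 0.38 < 1 for everyone, so the Nash equilibrium is zero contribution and the group total is Σ E_j = 11 + 10 + 13 + 33 = 67.
Each contributed unit returns 1.520 to the group, so the social optimum is full contribution by everyone: group total = 1.520 × 67 = 101.84.
Efficiency loss = (1.520 − 1) × 67 = 34.84.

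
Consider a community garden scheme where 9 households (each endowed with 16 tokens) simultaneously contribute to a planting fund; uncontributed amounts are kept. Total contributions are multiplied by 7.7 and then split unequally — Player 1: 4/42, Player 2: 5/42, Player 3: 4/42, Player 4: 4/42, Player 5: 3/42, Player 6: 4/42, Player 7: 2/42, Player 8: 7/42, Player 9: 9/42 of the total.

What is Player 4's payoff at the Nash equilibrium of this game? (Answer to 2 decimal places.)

Each unit j contributes comes back to j as 7.7 × (j's share), so j prefers to contribute only if that share exceeds 1/7.7 = 0.1299; otherwise keeping the unit dominates.
Player 8 and Player 9 clear that bar, contributing 16 each; the remaining 7 contribute 0. Total contributed: 32.
Player 4 keeps 16 and receives 7.7 × 32 × 4/42 = 23.47 from the planting fund, for a payoff of 39.47.

39.47 tokens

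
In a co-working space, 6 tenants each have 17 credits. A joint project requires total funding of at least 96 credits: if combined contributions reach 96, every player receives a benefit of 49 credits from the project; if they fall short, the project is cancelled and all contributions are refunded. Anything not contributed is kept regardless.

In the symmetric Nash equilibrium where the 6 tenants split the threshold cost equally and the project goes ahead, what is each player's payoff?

Equal share of the threshold: 96/6 = 16.
At this profile no one gains by cutting their contribution: any cut drops the total below 96, the project is cancelled, contributions are refunded, and the deviator ends with 17, which is less than 17 − 16 + 49 = 50. Contributing more than 16 just wastes the excess. So contributing exactly 16 is a best response.
Each player's payoff: 17 − 16 + 49 = 50.

50 credits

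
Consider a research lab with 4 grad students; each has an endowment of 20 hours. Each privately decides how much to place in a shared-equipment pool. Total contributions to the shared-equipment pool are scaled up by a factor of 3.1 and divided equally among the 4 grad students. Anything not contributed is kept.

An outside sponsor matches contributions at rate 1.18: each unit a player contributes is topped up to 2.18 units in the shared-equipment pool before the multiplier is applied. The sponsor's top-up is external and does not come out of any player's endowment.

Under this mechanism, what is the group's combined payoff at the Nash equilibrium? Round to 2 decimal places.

540.64 hours

Under the mechanism each unit contributed yields 3.1 × 2.18 / 4 = 1.6895 back to its contributor per unit of net cost, which exceeds 1, making full contribution the dominant choice for everyone.
At the Nash equilibrium everyone contributes 20. Group total payoff = 3.1 × 2.18 × 80 = 540.64.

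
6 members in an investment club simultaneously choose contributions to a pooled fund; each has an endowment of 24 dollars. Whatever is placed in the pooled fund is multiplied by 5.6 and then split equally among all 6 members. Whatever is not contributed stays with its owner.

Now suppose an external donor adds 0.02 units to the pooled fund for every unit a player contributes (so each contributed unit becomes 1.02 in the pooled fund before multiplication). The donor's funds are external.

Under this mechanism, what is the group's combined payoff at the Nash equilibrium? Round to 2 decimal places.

144.00 dollars

With the mechanism, a contributed unit returns 5.6 × 1.02 / 6 = 0.9520 per unit of net cost — still below 1 — so contributing 0 remains dominant for every player.
At the Nash equilibrium no one contributes; group total payoff = 6 × 24 = 144.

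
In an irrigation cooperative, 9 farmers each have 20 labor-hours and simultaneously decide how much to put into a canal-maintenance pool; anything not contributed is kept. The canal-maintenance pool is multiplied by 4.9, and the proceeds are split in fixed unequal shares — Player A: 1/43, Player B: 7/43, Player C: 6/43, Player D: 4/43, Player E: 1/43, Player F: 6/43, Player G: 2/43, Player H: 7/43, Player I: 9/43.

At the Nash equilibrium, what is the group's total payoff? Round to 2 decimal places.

Each unit j contributes comes back to j as 4.9 × (j's share), so j prefers to contribute only if that share exceeds 1/4.9 = 0.2041; otherwise keeping the unit dominates.
The only share above 0.2041 is Player I's 9/43, contributing 20; the remaining 8 contribute 0. Total contributed: 20.
The canal-maintenance pool pays out 4.9 × 20 = 98.00 in total (split across the unequal shares, but the aggregate is all that matters for the group sum).
The 8 free-riders keep 20 each, adding 160. Group total = 160 + 98.00 = 258.00.

258.00 labor-hours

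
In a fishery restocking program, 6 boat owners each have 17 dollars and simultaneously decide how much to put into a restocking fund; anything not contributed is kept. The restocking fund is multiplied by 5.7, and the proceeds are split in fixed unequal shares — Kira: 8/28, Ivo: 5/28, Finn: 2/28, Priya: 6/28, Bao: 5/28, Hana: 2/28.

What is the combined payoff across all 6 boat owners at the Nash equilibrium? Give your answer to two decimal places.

421.60 dollars

Player j's private return per contributed unit is 5.7 × (j's share). Contributing is weakly dominant for j when that share is at least 1/5.7 = 0.1754, and contributing 0 is dominant otherwise.
Kira, Ivo, Priya and Bao clear that bar, contributing 17 each; the remaining 2 contribute 0. Total contributed: 68.
The restocking fund pays out 5.7 × 68 = 387.60 in total (split across the unequal shares, but the aggregate is all that matters for the group sum).
The 2 free-riders keep 17 each, adding 34. Group total = 34 + 387.60 = 421.60.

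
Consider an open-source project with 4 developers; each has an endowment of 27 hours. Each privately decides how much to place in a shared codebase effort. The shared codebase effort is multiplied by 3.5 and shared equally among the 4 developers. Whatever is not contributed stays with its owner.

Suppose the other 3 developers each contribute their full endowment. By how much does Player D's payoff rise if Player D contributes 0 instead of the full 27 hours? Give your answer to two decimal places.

Switching from a contribution of 27 to 0 lets Player D keep an extra 27 hours, but lowers the shared codebase effort by 27, which costs Player D their own share of that drop: 3.5/4 × 27 = 23.62.
Net gain = 27 − 23.62 = 3.38. The private return per contributed unit (0.8750) is below 1, so free-riding is indeed the best response regardless of what the others do.

3.38 hours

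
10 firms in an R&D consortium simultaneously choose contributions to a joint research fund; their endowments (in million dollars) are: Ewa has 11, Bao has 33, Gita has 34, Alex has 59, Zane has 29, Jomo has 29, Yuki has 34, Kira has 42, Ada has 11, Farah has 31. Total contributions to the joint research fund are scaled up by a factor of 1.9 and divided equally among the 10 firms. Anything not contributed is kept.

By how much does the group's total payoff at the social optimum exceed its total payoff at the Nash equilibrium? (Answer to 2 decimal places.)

The private return per contributed unit is 1.9/10 = 0.1900 < 1 for every player regardless of endowment, so the Nash equilibrium is zero contribution and the group total is Σ E_j = 11 + 33 + 34 + 59 + 29 + 29 + 34 + 42 + 11 + 31 = 313.
Each contributed unit returns 1.900 to the group, so the social optimum is full contribution by everyone: group total = 1.900 × 313 = 594.70.
Efficiency loss = (1.900 − 1) × 313 = 281.70.

281.70 million dollars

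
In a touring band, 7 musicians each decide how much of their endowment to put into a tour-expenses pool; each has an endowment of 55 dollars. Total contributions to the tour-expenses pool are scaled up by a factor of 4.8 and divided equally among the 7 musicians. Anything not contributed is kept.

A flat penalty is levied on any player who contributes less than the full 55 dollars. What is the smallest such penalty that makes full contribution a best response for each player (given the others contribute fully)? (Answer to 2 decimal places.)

17.29 dollars

Given the others contribute fully, the best deviation is to contribute 0 (any partial contribution still incurs the fine and gives up units whose private return 0.6857 is below 1).
Deviating from 55 to 0 saves 55 dollars but forfeits the deviator's share of the drop in the tour-expenses pool: 4.8/7 × 55 = 37.71.
So the deviation gain is 55 − 37.71 = 17.29, and the fine must be at least 17.29 dollars to wipe it out.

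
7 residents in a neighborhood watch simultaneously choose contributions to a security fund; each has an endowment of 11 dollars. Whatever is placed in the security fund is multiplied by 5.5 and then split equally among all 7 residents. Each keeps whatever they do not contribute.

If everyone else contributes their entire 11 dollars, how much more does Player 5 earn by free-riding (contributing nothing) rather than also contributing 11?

2.36 dollars

Switching from a contribution of 11 to 0 lets Player 5 keep an extra 11 dollars, but lowers the security fund by 11, which costs Player 5 their own share of that drop: 5.5/7 × 11 = 8.64.
Net gain = 11 − 8.64 = 2.36. The private return per contributed unit (0.7857) is below 1, so free-riding is indeed the best response regardless of what the others do.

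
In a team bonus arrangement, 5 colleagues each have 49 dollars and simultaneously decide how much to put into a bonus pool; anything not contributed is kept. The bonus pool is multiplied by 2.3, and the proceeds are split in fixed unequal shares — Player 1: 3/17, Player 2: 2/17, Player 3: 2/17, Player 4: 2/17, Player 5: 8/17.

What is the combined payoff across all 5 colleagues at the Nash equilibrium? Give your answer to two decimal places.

308.70 dollars

Player j's private return per contributed unit is 2.3 × (j's share). Contributing is weakly dominant for j when that share is at least 1/2.3 = 0.4348, and contributing 0 is dominant otherwise.
The only share above 0.4348 is Player 5's 8/17, contributing 49; the remaining 4 contribute 0. Total contributed: 49.
The bonus pool pays out 2.3 × 49 = 112.70 in total (split across the unequal shares, but the aggregate is all that matters for the group sum).
The 4 free-riders keep 49 each, adding 196. Group total = 196 + 112.70 = 308.70.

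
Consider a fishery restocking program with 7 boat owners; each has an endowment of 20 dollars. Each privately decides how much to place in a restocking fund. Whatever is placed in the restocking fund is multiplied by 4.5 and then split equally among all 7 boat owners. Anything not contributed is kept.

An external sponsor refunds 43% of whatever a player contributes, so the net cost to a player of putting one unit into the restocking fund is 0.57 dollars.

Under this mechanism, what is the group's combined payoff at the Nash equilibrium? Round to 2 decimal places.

690.20 dollars

With the mechanism, a contributed unit returns (4.5/7) / 0.57 = 1.1278 per unit of net cost to the contributor — now above 1 — so contributing fully is weakly dominant for every player.
So the Nash equilibrium is full contribution by all 7; the group earns 7 × (20 × 0.43 + 4.5 × 20) = 690.20.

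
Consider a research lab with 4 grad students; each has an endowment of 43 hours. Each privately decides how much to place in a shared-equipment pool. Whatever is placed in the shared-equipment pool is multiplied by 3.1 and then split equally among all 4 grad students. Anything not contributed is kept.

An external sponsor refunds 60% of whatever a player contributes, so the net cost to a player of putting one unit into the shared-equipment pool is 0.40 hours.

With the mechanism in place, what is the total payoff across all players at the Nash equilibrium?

With the mechanism, a contributed unit returns (3.1/4) / 0.40 = 1.9375 per unit of net cost to the contributor — now above 1 — so contributing fully is weakly dominant for every player.
At the Nash equilibrium everyone contributes 43. Group total payoff = 4 × (43 × 0.60 + 3.1 × 43) = 636.40.

636.40 hours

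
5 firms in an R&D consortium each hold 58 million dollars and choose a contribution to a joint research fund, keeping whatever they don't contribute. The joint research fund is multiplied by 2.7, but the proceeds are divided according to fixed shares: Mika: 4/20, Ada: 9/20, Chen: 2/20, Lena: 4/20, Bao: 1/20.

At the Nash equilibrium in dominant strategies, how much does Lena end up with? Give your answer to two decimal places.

Each unit j contributes comes back to j as 2.7 × (j's share), so j prefers to contribute only if that share exceeds 1/2.7 = 0.3704; otherwise keeping the unit dominates.
Only Ada (9/20) clears that bar, contributing 58; the remaining 4 contribute 0. Total contributed: 58.
Lena keeps 58 and receives 2.7 × 58 × 4/20 = 31.32 from the joint research fund, for a payoff of 89.32.

89.32 million dollars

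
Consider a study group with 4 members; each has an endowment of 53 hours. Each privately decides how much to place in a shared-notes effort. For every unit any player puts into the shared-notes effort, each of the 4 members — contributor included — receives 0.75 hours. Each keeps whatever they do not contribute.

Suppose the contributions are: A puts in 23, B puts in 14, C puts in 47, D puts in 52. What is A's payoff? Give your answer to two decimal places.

Total contributed: 23 + 14 + 47 + 52 = 136.
Each receives 0.75 × 136 = 102.00 from the shared-notes effort.
A keeps 53 − 23 = 30, so A's payoff is 30 + 102.00 = 132.00.

132.00 hours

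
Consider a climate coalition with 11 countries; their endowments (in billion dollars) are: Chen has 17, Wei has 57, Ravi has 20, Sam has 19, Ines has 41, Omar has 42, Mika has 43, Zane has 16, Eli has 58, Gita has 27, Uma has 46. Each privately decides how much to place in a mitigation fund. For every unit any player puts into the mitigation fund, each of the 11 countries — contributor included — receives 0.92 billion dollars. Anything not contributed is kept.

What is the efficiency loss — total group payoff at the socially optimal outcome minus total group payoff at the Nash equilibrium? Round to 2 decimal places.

3520.32 billion dollars

The private return per contributed unit is 0.92 < 1 for everyone, so the Nash equilibrium is zero contribution and the group total is Σ E_j = 17 + 57 + 20 + 19 + 41 + 42 + 43 + 16 + 58 + 27 + 46 = 386.
Each contributed unit returns 10.120 to the group, so the social optimum is full contribution by everyone: group total = 10.120 × 386 = 3906.32.
Efficiency loss = (10.120 − 1) × 386 = 3520.32.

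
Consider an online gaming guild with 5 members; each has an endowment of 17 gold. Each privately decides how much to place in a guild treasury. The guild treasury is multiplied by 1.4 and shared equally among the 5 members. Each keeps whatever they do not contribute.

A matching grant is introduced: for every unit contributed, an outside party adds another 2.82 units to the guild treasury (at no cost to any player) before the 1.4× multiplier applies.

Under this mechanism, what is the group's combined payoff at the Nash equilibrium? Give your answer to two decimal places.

454.58 gold

Under the mechanism each unit contributed yields 1.4 × 3.82 / 5 = 1.0696 back to its contributor per unit of net cost, which exceeds 1, making full contribution the dominant choice for everyone.
At the Nash equilibrium everyone contributes 17. Group total payoff = 1.4 × 3.82 × 85 = 454.58.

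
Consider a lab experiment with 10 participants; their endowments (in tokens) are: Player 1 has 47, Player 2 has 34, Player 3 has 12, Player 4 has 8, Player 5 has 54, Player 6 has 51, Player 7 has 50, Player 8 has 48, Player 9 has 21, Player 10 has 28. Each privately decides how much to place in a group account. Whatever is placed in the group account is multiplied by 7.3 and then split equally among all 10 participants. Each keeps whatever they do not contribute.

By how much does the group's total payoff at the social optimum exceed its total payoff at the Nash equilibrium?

The private return per contributed unit is 7.3/10 = 0.7300 < 1 for every player regardless of endowment, so the Nash equilibrium is zero contribution and the group total is Σ E_j = 47 + 34 + 12 + 8 + 54 + 51 + 50 + 48 + 21 + 28 = 353.
Each contributed unit returns 7.300 to the group, so the social optimum is full contribution by everyone: group total = 7.300 × 353 = 2576.90.
Efficiency loss = (7.300 − 1) × 353 = 2223.90.

2223.90 tokens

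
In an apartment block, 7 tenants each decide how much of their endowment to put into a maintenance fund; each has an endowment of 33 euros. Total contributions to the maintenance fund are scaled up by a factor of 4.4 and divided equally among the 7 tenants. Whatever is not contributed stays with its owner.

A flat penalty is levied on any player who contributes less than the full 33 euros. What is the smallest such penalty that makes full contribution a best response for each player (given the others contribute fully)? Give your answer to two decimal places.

Given the others contribute fully, the best deviation is to contribute 0 (any partial contribution still incurs the fine and gives up units whose private return 0.6286 is below 1).
Deviating from 33 to 0 saves 33 euros but forfeits the deviator's share of the drop in the maintenance fund: 4.4/7 × 33 = 20.74.
So the deviation gain is 33 − 20.74 = 12.26, and the fine must be at least 12.26 euros to wipe it out.

12.26 euros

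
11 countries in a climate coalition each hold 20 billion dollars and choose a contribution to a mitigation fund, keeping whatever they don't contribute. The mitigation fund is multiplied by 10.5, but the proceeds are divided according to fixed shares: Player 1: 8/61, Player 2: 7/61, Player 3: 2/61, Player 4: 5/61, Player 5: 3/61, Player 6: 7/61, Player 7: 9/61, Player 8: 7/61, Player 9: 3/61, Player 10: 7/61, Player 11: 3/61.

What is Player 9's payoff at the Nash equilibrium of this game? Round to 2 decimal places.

81.97 billion dollars

A player with share s gets back 10.5·s per unit contributed, so full contribution is dominant for anyone with s > 1/10.5 = 0.0952 and zero contribution is dominant for anyone below.
Player 1, Player 2, Player 6, Player 7, Player 8 and Player 10 clear that bar, contributing 20 each; the remaining 5 contribute 0. Total contributed: 120.
Player 9 keeps 20 and receives 10.5 × 120 × 3/61 = 61.97 from the mitigation fund, for a payoff of 81.97.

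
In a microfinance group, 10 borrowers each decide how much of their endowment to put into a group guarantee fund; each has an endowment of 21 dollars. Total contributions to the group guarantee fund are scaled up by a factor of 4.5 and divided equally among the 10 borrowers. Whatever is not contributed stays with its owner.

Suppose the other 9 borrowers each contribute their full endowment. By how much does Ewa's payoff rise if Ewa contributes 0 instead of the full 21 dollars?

Switching from a contribution of 21 to 0 lets Ewa keep an extra 21 dollars, but lowers the group guarantee fund by 21, which costs Ewa their own share of that drop: 4.5/10 × 21 = 9.45.
Net gain = 21 − 9.45 = 11.55. The private return per contributed unit (0.4500) is below 1, so free-riding is indeed the best response regardless of what the others do.

11.55 dollars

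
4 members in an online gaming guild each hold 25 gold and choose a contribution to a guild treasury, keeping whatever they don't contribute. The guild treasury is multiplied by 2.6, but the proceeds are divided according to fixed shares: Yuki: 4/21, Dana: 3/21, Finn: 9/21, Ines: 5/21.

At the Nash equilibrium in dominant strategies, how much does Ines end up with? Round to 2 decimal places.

Each unit j contributes comes back to j as 2.6 × (j's share), so j prefers to contribute only if that share exceeds 1/2.6 = 0.3846; otherwise keeping the unit dominates.
The only share above 0.3846 is Finn's 9/21, contributing 25; the remaining 3 contribute 0. Total contributed: 25.
Ines keeps 25 and receives 2.6 × 25 × 5/21 = 15.48 from the guild treasury, for a payoff of 40.48.

40.48 gold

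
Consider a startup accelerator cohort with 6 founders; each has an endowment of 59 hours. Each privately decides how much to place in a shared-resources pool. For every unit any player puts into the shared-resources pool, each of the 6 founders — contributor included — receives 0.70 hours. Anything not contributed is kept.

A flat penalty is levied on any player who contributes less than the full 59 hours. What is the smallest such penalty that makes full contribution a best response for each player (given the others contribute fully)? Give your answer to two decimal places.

Given the others contribute fully, the best deviation is to contribute 0 (any partial contribution still incurs the fine and gives up units whose private return 0.70 is below 1).
Deviating from 59 to 0 saves 59 hours but forfeits the deviator's share of the drop in the shared-resources pool: 0.70 × 59 = 41.30.
So the deviation gain is 59 − 41.30 = 17.70, and the fine must be at least 17.70 hours to wipe it out.

17.70 hours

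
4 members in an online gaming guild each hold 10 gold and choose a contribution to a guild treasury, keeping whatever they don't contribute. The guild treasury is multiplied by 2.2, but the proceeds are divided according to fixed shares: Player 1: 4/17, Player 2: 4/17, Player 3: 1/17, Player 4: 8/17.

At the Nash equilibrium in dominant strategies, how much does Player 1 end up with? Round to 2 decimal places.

15.18 gold

Player j's private return per contributed unit is 2.2 × (j's share). Contributing is weakly dominant for j when that share is at least 1/2.2 = 0.4545, and contributing 0 is dominant otherwise.
Player 4 alone (share 8/17) is above the threshold, contributing 10; the remaining 3 contribute 0. Total contributed: 10.
Player 1 keeps 10 and receives 2.2 × 10 × 4/17 = 5.18 from the guild treasury, for a payoff of 15.18.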